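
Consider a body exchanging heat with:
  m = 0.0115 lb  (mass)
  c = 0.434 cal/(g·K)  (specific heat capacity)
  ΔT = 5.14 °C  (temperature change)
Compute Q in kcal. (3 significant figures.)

Directly: Q = mcΔT.
m = 0.0115 lb = 0.005216 kg; c = 0.434 cal/(g·K) = 1816 J/(kg·K); ΔT = 5.14 °C = 5.140 K.
Q = 48.69 J
48.69 J × (1 kcal / 4184 J) = 0.01164 kcal

0.0116 kcal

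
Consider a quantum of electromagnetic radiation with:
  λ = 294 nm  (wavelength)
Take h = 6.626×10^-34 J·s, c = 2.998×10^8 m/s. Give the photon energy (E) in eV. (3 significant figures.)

Directly: E = hc/λ.
λ = 294 nm = 2.940×10^-7 m; h = 6.626×10^-34 J·s; c = 2.998×10^8 m/s.
E = 6.757×10^-19 J  (the unit combination reduces to kg·m²/s² = J)
6.757×10^-19 J × (1 eV / 1.602×10^-19 J) = 4.217 eV

4.22 eV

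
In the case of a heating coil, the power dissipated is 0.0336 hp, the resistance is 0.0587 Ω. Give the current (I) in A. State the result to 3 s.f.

Rearranging: I = √(P/R).
P = 0.0336 hp = 25.06 W; R = 0.0587 Ω.
I = 20.66 A

20.7 A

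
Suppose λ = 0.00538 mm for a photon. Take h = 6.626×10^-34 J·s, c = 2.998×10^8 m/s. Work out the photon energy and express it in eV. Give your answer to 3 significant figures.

0.230 eV

E is given directly by: E = hc/λ.
λ = 0.00538 mm = 5.380×10^-6 m; h = 6.626×10^-34 J·s; c = 2.998×10^8 m/s.
E = 3.692×10^-20 J
3.692×10^-20 J × (1 eV / 1.602×10^-19 J) = 0.2305 eV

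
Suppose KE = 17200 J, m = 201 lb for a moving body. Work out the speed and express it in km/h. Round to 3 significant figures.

Solving KE = ½mv² for v: v = √(2·KE/m).
KE = 17200 J; m = 201 lb = 91.17 kg.
v = 19.42 m/s
19.42 m/s × (1 km/h / 0.2778 m/s) = 69.93 km/h

69.9 km/h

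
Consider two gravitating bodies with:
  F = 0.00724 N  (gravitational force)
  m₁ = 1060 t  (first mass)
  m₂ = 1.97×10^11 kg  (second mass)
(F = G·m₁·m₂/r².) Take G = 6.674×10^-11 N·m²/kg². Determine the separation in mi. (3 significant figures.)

From Newton's law of gravitation: r = √(G·m₁m₂/F).
F = 0.00724 N; m₁ = 1060 t = 1.060×10^6 kg; m₂ = 1.97×10^11 kg; G = 6.674×10^-11 N·m²/kg².
r = 43874 m
43874 m × (1 mi / 1609 m) = 27.26 mi

27.3 mi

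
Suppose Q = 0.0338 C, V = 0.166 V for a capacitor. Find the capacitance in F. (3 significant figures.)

Directly: C = Q/V.
Q = 0.0338 C; V = 0.166 V.
C = 0.2036 F

0.204 F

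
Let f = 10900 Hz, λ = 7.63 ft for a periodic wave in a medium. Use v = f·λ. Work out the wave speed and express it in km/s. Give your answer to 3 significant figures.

25.3 km/s

v is given directly by: v = fλ.
f = 10900 Hz; λ = 7.63 ft = 2.326 m.
v = 25349 m/s
25349 m/s × (1 km/s / 1000 m/s) = 25.35 km/s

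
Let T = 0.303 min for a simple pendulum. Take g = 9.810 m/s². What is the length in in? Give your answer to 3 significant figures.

3230 in

Rearranging: L = g·(T/2π)².
T = 0.303 min = 18.18 s; g = 9.810 m/s².
L = 82.13 m
82.13 m × (1 in / 0.02540 m) = 3233 in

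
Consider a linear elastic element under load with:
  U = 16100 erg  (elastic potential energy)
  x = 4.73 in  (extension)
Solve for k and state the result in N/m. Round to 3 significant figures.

Rearranging U = ½k·x² for k: k = 2U/x².
U = 16100 erg = 0.001610 J; x = 4.73 in = 0.1201 m.
k = 0.2231 N/m

0.223 N/m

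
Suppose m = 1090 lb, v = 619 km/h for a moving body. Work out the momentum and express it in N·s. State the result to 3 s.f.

85000 N·s

Directly: p = mv.
m = 1090 lb = 494.4 kg; v = 619 km/h = 171.9 m/s.
p = 85012 kg·m/s
Since 1 N·s = 1 kg·m/s, 85012 N·s.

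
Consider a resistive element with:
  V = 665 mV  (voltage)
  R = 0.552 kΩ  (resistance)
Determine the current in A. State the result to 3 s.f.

0.00120 A

Rearranging: I = V/R.
V = 665 mV = 0.6650 V; R = 0.552 kΩ = 552.0 Ω.
I = 0.001205 A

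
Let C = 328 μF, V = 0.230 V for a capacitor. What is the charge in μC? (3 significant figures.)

Rearranging C = Q/V for Q: Q = CV.
C = 328 μF = 3.280×10^-4 F; V = 0.230 V.
Q = 7.544×10^-5 C  (the unit combination reduces to A·s = C)
7.544×10^-5 C × (1 μC / 1.000×10^-6 C) = 75.44 μC

75.4 μC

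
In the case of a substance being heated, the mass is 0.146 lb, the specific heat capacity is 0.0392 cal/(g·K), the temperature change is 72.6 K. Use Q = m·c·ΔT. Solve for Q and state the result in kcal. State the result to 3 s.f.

0.188 kcal

Directly: Q = mcΔT.
m = 0.146 lb = 0.06622 kg; c = 0.0392 cal/(g·K) = 164.0 J/(kg·K); ΔT = 72.6 K.
Q = 788.6 J  (the unit combination reduces to kg·m²/s² = J)
788.6 J × (1 kcal / 4184 J) = 0.1885 kcal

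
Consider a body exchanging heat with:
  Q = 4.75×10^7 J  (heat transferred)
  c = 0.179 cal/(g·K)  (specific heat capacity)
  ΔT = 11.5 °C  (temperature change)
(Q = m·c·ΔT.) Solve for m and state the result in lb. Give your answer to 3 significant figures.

12200 lb

Rearranging: m = Q/(c·ΔT).
Q = 4.75×10^7 J; c = 0.179 cal/(g·K) = 748.9 J/(kg·K); ΔT = 11.5 °C = 11.50 K.
m = 5515 kg
5515 kg × (1 lb / 0.4536 kg) = 12159 lb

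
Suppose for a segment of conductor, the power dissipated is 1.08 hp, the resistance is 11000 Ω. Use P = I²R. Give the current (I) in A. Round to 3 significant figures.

Solving P = I²R for I: I = √(P/R).
P = 1.08 hp = 805.4 W; R = 11000 Ω.
I = 0.2706 A

0.271 A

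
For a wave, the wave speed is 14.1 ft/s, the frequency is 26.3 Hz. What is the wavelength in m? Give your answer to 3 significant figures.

0.163 m

Solving v = f·λ for λ: λ = v/f.
v = 14.1 ft/s = 4.298 m/s; f = 26.3 Hz.
λ = 0.1634 m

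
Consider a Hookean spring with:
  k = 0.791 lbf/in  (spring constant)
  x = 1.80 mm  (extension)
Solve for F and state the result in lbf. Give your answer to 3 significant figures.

From Hooke's law: F = kx.
k = 0.791 lbf/in = 138.5 N/m; x = 1.80 mm = 0.001800 m.
F = 0.2493 N
0.2493 N × (1 lbf / 4.448 N) = 0.05606 lbf

0.0561 lbf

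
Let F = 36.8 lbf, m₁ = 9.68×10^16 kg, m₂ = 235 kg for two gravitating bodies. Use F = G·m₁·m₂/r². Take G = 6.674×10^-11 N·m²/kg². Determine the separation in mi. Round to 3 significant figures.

Solving F = G·m₁·m₂/r² for r: r = √(G·m₁m₂/F).
F = 36.8 lbf = 163.7 N; m₁ = 9.68×10^16 kg; m₂ = 235 kg; G = 6.674×10^-11 N·m²/kg².
r = 3045 m
3045 m × (1 mi / 1609 m) = 1.892 mi

1.89 mi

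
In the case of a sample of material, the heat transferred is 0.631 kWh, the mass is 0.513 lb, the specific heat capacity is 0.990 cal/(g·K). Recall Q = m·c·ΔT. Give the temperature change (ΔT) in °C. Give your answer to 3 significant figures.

Solving Q = m·c·ΔT for ΔT: ΔT = Q/(m·c).
Q = 0.631 kWh = 2.272×10^6 J; m = 0.513 lb = 0.2327 kg; c = 0.990 cal/(g·K) = 4142 J/(kg·K).
ΔT = 2357 K
Since 1 °C = 1 K, 2357 °C.

2360 °C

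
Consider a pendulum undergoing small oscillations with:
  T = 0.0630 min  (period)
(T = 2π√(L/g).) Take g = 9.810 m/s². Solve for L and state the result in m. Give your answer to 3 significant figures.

3.55 m

Solving T = 2π√(L/g) for L: L = g·(T/2π)².
T = 0.0630 min = 3.780 s; g = 9.810 m/s².
L = 3.551 m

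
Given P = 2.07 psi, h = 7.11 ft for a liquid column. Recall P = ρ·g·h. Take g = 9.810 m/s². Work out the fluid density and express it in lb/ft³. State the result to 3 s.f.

41.9 lb/ft³

Rearranging P = ρ·g·h for ρ: ρ = P/(g·h).
P = 2.07 psi = 14272 Pa; h = 7.11 ft = 2.167 m; g = 9.810 m/s².
ρ = 671.3 kg/m³
671.3 kg/m³ × (1 lb/ft³ / 16.02 kg/m³) = 41.91 lb/ft³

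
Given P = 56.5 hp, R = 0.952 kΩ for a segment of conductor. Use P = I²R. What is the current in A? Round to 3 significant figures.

Rearranging P = I²R for I: I = √(P/R).
P = 56.5 hp = 42132 W; R = 0.952 kΩ = 952.0 Ω.
I = 6.653 A

6.65 A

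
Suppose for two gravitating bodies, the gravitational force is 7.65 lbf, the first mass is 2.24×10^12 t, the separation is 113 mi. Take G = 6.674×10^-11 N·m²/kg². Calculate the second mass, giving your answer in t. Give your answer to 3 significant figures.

From Newton's law of gravitation: m₂ = F·r²/(G·m₁).
F = 7.65 lbf = 34.03 N; m₁ = 2.24×10^12 t = 2.240×10^15 kg; r = 113 mi = 1.819×10^5 m; G = 6.674×10^-11 N·m²/kg².
m₂ = 7.528×10^6 kg
7.528×10^6 kg × (1 t / 1000 kg) = 7528 t

7530 t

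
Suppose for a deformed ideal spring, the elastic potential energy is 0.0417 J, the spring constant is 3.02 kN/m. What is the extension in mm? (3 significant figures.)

5.26 mm

Rearranging U = ½k·x² for x: x = √(2U/k).
U = 0.0417 J; k = 3.02 kN/m = 3020 N/m.
x = 0.005255 m
0.005255 m × (1 mm / 0.001000 m) = 5.255 mm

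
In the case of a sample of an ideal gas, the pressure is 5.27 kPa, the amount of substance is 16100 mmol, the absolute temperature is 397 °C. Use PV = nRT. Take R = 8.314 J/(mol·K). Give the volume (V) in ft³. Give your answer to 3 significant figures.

Rearranging PV = nRT for V: V = nRT/P.
P = 5.27 kPa = 5270 Pa; n = 16100 mmol = 16.10 mol; T = 397 °C = 670.1 K; R = 8.314 J/(mol·K).
V = 17.02 m³
17.02 m³ × (1 ft³ / 0.02832 m³) = 601.1 ft³

601 ft³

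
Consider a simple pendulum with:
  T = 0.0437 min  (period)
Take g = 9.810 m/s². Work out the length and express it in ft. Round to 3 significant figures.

Solving T = 2π√(L/g) for L: L = g·(T/2π)².
T = 0.0437 min = 2.622 s; g = 9.810 m/s².
L = 1.708 m
1.708 m × (1 ft / 0.3048 m) = 5.605 ft

5.60 ft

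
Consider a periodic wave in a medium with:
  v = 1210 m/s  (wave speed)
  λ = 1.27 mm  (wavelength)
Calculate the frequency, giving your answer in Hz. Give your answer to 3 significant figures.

Solving v = f·λ for f: f = v/λ.
v = 1210 m/s; λ = 1.27 mm = 0.001270 m.
f = 9.528×10^5 Hz

9.53×10^5 Hz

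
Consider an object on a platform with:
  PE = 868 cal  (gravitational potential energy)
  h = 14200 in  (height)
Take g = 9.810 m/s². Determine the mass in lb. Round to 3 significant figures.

2.26 lb

Solving PE = m·g·h for m: m = PE/(g·h).
PE = 868 cal = 3632 J; h = 14200 in = 360.7 m; g = 9.810 m/s².
m = 1.026 kg
1.026 kg × (1 lb / 0.4536 kg) = 2.263 lb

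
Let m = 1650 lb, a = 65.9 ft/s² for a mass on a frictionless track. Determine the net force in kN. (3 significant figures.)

From Newton's second law: F = m·a.
m = 1650 lb = 748.4 kg; a = 65.9 ft/s² = 20.09 m/s².
F = 15033 N  (the unit combination reduces to kg·m/s² = N)
15033 N × (1 kN / 1000 N) = 15.03 kN

15.0 kN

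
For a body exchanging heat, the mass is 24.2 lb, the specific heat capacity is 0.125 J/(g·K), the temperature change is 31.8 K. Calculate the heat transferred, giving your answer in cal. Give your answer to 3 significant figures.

Directly: Q = mcΔT.
m = 24.2 lb = 10.98 kg; c = 0.125 J/(g·K) = 125.0 J/(kg·K); ΔT = 31.8 K.
Q = 43633 J  (the unit combination reduces to kg·m²/s² = J)
43633 J × (1 cal / 4.184 J) = 10429 cal

10400 cal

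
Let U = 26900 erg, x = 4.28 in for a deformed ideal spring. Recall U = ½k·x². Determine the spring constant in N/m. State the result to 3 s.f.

Rearranging U = ½k·x² for k: k = 2U/x².
U = 26900 erg = 0.002690 J; x = 4.28 in = 0.1087 m.
k = 0.4552 N/m

0.455 N/m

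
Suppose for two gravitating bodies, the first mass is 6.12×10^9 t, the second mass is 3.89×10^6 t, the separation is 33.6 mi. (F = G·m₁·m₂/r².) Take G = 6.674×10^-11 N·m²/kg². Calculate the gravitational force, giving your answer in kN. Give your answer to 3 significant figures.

0.543 kN

Directly: F = Gm₁m₂/r².
m₁ = 6.12×10^9 t = 6.120×10^12 kg; m₂ = 3.89×10^6 t = 3.890×10^9 kg; r = 33.6 mi = 54074 m; G = 6.674×10^-11 N·m²/kg².
F = 543.4 N
543.4 N × (1 kN / 1000 N) = 0.5434 kN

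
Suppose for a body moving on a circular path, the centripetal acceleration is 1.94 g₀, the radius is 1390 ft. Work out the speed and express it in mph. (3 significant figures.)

201 mph

Solving a = v²/r for v: v = √(a·r).
a = 1.94 g₀ = 19.02 m/s²; r = 1390 ft = 423.7 m.
v = 89.78 m/s
89.78 m/s × (1 mph / 0.4470 m/s) = 200.8 mph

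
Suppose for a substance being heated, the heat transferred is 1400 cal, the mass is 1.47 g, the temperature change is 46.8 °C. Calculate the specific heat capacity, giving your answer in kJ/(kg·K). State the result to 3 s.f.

85.1 kJ/(kg·K)

Rearranging Q = m·c·ΔT for c: c = Q/(m·ΔT).
Q = 1400 cal = 5858 J; m = 1.47 g = 0.001470 kg; ΔT = 46.8 °C = 46.80 K.
c = 85144 J/(kg·K)
85144 J/(kg·K) × (1 kJ/(kg·K) / 1000 J/(kg·K)) = 85.14 kJ/(kg·K)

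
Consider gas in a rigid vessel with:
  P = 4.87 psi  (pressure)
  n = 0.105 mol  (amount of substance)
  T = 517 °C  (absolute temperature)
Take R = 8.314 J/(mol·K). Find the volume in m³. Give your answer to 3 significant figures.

0.0205 m³

Solving PV = nRT for V: V = nRT/P.
P = 4.87 psi = 33577 Pa; n = 0.105 mol; T = 517 °C = 790.1 K; R = 8.314 J/(mol·K).
V = 0.02054 m³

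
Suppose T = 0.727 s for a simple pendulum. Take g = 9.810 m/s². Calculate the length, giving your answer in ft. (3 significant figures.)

Rearranging: L = g·(T/2π)².
T = 0.727 s; g = 9.810 m/s².
L = 0.1313 m
0.1313 m × (1 ft / 0.3048 m) = 0.4309 ft

0.431 ft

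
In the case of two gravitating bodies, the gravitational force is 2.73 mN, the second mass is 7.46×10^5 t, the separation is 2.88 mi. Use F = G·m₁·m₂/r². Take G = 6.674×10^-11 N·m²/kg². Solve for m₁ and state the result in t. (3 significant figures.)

Rearranging: m₁ = F·r²/(G·m₂).
F = 2.73 mN = 0.002730 N; m₂ = 7.46×10^5 t = 7.460×10^8 kg; r = 2.88 mi = 4635 m; G = 6.674×10^-11 N·m²/kg².
m₁ = 1.178×10^6 kg
1.178×10^6 kg × (1 t / 1000 kg) = 1178 t

1180 t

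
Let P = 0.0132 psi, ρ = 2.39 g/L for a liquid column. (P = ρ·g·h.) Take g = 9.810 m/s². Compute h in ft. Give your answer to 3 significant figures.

12.7 ft

Rearranging: h = P/(ρ·g).
P = 0.0132 psi = 91.01 Pa; ρ = 2.39 g/L = 2.390 kg/m³; g = 9.810 m/s².
h = 3.882 m
3.882 m × (1 ft / 0.3048 m) = 12.74 ft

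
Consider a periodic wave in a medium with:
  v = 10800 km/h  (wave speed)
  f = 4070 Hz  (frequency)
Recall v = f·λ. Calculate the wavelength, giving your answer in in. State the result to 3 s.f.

Rearranging: λ = v/f.
v = 10800 km/h = 3000 m/s; f = 4070 Hz.
λ = 0.7371 m
0.7371 m × (1 in / 0.02540 m) = 29.02 in

29.0 in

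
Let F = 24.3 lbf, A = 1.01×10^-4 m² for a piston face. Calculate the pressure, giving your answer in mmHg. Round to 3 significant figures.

8030 mmHg

Directly: P = F/A.
F = 24.3 lbf = 108.1 N; A = 1.01×10^-4 m².
P = 1.070×10^6 Pa
1.070×10^6 Pa × (1 mmHg / 133.3 Pa) = 8027 mmHg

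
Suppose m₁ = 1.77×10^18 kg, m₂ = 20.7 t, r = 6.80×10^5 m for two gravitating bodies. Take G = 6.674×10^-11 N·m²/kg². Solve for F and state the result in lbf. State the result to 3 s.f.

1.19 lbf

F is given directly by: F = Gm₁m₂/r².
m₁ = 1.77×10^18 kg; m₂ = 20.7 t = 20700 kg; r = 6.80×10^5 m; G = 6.674×10^-11 N·m²/kg².
F = 5.288 N
5.288 N × (1 lbf / 4.448 N) = 1.189 lbf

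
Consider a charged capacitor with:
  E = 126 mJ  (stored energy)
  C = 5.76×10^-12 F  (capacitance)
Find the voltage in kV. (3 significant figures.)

209 kV

Rearranging: V = √(2E/C).
E = 126 mJ = 0.1260 J; C = 5.76×10^-12 F.
V = 2.092×10^5 V
2.092×10^5 V × (1 kV / 1000 V) = 209.2 kV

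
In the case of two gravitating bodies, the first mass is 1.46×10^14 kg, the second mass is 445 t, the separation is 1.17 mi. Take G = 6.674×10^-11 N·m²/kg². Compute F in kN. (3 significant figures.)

1.22 kN

Directly: F = Gm₁m₂/r².
m₁ = 1.46×10^14 kg; m₂ = 445 t = 4.450×10^5 kg; r = 1.17 mi = 1883 m; G = 6.674×10^-11 N·m²/kg².
F = 1223 N
1223 N × (1 kN / 1000 N) = 1.223 kN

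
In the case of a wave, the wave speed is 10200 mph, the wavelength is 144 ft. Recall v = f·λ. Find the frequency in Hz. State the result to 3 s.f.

104 Hz

Rearranging v = f·λ for f: f = v/λ.
v = 10200 mph = 4560 m/s; λ = 144 ft = 43.89 m.
f = 103.9 Hz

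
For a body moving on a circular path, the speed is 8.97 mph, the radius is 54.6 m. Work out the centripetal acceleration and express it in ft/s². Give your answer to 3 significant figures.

0.966 ft/s²

a is given directly by: a = v²/r.
v = 8.97 mph = 4.010 m/s; r = 54.6 m.
a = 0.2945 m/s²
0.2945 m/s² × (1 ft/s² / 0.3048 m/s²) = 0.9662 ft/s²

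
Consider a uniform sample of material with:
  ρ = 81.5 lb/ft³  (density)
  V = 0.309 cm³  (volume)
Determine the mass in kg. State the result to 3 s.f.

4.03×10^-4 kg

Solving ρ = m/V for m: m = ρV.
ρ = 81.5 lb/ft³ = 1306 kg/m³; V = 0.309 cm³ = 3.090×10^-7 m³.
m = 4.034×10^-4 kg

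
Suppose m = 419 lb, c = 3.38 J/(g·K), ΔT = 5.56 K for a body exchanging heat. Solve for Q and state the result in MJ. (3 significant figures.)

3.57 MJ

Q is given directly by: Q = mcΔT.
m = 419 lb = 190.1 kg; c = 3.38 J/(g·K) = 3380 J/(kg·K); ΔT = 5.56 K.
Q = 3.572×10^6 J
3.572×10^6 J × (1 MJ / 1.000×10^6 J) = 3.572 MJ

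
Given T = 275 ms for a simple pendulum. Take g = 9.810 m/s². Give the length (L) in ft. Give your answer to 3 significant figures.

Rearranging: L = g·(T/2π)².
T = 275 ms = 0.2750 s; g = 9.810 m/s².
L = 0.01879 m
0.01879 m × (1 ft / 0.3048 m) = 0.06165 ft

0.0617 ft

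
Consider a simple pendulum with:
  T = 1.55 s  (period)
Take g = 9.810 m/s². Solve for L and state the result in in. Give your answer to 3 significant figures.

23.5 in

Solving T = 2π√(L/g) for L: L = g·(T/2π)².
T = 1.55 s; g = 9.810 m/s².
L = 0.5970 m
0.5970 m × (1 in / 0.02540 m) = 23.50 in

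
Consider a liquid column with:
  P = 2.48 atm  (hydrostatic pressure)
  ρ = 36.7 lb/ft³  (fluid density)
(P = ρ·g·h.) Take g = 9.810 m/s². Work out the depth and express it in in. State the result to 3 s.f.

1720 in

Solving P = ρ·g·h for h: h = P/(ρ·g).
P = 2.48 atm = 2.513×10^5 Pa; ρ = 36.7 lb/ft³ = 587.9 kg/m³; g = 9.810 m/s².
h = 43.57 m
43.57 m × (1 in / 0.02540 m) = 1715 in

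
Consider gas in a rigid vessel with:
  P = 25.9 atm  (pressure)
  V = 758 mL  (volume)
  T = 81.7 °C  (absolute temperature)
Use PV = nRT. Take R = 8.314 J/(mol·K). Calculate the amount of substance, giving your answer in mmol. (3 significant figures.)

674 mmol

From the ideal-gas law: n = PV/(RT).
P = 25.9 atm = 2.624×10^6 Pa; V = 758 mL = 7.580×10^-4 m³; T = 81.7 °C = 354.8 K; R = 8.314 J/(mol·K).
n = 0.6743 mol
0.6743 mol × (1 mmol / 0.001000 mol) = 674.3 mmol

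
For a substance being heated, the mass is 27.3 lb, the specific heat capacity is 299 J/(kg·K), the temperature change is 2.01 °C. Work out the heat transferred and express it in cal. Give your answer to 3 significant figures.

Directly: Q = mcΔT.
m = 27.3 lb = 12.38 kg; c = 299 J/(kg·K); ΔT = 2.01 °C = 2.010 K.
Q = 7442 J
7442 J × (1 cal / 4.184 J) = 1779 cal

1780 cal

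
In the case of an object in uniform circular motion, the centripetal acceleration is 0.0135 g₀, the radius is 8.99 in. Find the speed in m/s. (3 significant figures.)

0.174 m/s

Solving a = v²/r for v: v = √(a·r).
a = 0.0135 g₀ = 0.1324 m/s²; r = 8.99 in = 0.2283 m.
v = 0.1739 m/s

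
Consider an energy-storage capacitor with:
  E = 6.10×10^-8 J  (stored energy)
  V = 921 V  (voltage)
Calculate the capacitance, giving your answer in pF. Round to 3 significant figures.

Solving E = ½C·V² for C: C = 2E/V².
E = 6.10×10^-8 J; V = 921 V.
C = 1.438×10^-13 F
1.438×10^-13 F × (1 pF / 1.000×10^-12 F) = 0.1438 pF

0.144 pF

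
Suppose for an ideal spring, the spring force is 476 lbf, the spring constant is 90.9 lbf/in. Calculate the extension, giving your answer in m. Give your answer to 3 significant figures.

From Hooke's law: x = F/k.
F = 476 lbf = 2117 N; k = 90.9 lbf/in = 15919 N/m.
x = 0.1330 m

0.133 m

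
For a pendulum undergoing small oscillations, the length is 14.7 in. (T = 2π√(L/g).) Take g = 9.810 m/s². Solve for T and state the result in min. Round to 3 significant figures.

T is given directly by: T = 2π√(L/g).
L = 14.7 in = 0.3734 m; g = 9.810 m/s².
T = 1.226 s
1.226 s × (1 min / 60.00 s) = 0.02043 min

0.0204 min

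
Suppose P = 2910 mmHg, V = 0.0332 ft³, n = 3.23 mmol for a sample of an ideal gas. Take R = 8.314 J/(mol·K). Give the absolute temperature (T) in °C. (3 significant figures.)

Rearranging: T = PV/(nR).
P = 2910 mmHg = 3.880×10^5 Pa; V = 0.0332 ft³ = 9.401×10^-4 m³; n = 3.23 mmol = 0.003230 mol; R = 8.314 J/(mol·K).
T = 13582 K
13582 K − 273.15 = 13309 °C

13300 °C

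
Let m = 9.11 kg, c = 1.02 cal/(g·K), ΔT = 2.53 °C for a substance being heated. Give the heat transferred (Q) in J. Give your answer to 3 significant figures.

Directly: Q = mcΔT.
m = 9.11 kg; c = 1.02 cal/(g·K) = 4268 J/(kg·K); ΔT = 2.53 °C = 2.530 K.
Q = 98363 J  (the unit combination reduces to kg·m²/s² = J)

98400 J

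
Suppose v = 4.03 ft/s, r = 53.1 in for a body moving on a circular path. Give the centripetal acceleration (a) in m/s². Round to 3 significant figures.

a is given directly by: a = v²/r.
v = 4.03 ft/s = 1.228 m/s; r = 53.1 in = 1.349 m.
a = 1.119 m/s²

1.12 m/s²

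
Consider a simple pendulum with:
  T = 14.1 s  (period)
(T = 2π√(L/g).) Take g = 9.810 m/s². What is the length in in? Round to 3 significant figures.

Solving T = 2π√(L/g) for L: L = g·(T/2π)².
T = 14.1 s; g = 9.810 m/s².
L = 49.40 m
49.40 m × (1 in / 0.02540 m) = 1945 in

1940 in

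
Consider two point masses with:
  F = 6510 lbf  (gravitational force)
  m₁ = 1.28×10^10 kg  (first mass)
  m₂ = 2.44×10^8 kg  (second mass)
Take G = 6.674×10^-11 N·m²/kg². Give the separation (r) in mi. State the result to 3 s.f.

Rearranging: r = √(G·m₁m₂/F).
F = 6510 lbf = 28958 N; m₁ = 1.28×10^10 kg; m₂ = 2.44×10^8 kg; G = 6.674×10^-11 N·m²/kg².
r = 84.84 m
84.84 m × (1 mi / 1609 m) = 0.05272 mi

0.0527 mi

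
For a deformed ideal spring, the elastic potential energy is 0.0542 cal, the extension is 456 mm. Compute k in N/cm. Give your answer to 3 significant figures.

0.0218 N/cm

Rearranging: k = 2U/x².
U = 0.0542 cal = 0.2268 J; x = 456 mm = 0.4560 m.
k = 2.181 N/m
2.181 N/m × (1 N/cm / 100.0 N/m) = 0.02181 N/cm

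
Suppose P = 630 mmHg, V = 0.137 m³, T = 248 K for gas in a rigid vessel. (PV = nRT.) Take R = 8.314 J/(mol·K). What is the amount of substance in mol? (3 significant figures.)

From the ideal-gas law: n = PV/(RT).
P = 630 mmHg = 83993 Pa; V = 0.137 m³; T = 248 K; R = 8.314 J/(mol·K).
n = 5.581 mol

5.58 mol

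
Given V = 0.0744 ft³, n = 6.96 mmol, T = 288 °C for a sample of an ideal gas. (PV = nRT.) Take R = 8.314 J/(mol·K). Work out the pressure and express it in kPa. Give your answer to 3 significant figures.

15.4 kPa

From the ideal-gas law: P = nRT/V.
V = 0.0744 ft³ = 0.002107 m³; n = 6.96 mmol = 0.006960 mol; T = 288 °C = 561.1 K; R = 8.314 J/(mol·K).
P = 15413 Pa
15413 Pa × (1 kPa / 1000 Pa) = 15.41 kPa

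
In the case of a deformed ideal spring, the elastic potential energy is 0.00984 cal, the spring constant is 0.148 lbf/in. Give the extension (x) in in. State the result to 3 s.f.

2.22 in

Solving U = ½k·x² for x: x = √(2U/k).
U = 0.00984 cal = 0.04117 J; k = 0.148 lbf/in = 25.92 N/m.
x = 0.05636 m
0.05636 m × (1 in / 0.02540 m) = 2.219 in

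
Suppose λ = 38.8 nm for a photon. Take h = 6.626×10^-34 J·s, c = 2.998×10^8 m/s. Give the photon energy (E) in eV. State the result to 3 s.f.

Directly: E = hc/λ.
λ = 38.8 nm = 3.880×10^-8 m; h = 6.626×10^-34 J·s; c = 2.998×10^8 m/s.
E = 5.120×10^-18 J
5.120×10^-18 J × (1 eV / 1.602×10^-19 J) = 31.96 eV

32.0 eV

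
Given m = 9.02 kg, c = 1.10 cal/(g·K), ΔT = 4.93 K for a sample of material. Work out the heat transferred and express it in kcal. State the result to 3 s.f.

48.9 kcal

Directly: Q = mcΔT.
m = 9.02 kg; c = 1.10 cal/(g·K) = 4602 J/(kg·K); ΔT = 4.93 K.
Q = 2.047×10^5 J  (the unit combination reduces to kg·m²/s² = J)
2.047×10^5 J × (1 kcal / 4184 J) = 48.92 kcal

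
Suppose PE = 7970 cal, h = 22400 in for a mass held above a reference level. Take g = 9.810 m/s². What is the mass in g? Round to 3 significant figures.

5970 g

Rearranging: m = PE/(g·h).
PE = 7970 cal = 33346 J; h = 22400 in = 569.0 m; g = 9.810 m/s².
m = 5.974 kg
5.974 kg × (1 g / 0.001000 kg) = 5974 g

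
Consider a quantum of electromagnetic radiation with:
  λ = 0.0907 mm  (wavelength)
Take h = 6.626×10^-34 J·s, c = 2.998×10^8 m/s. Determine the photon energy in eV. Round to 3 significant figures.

0.0137 eV

E is given directly by: E = hc/λ.
λ = 0.0907 mm = 9.070×10^-5 m; h = 6.626×10^-34 J·s; c = 2.998×10^8 m/s.
E = 2.190×10^-21 J  (the unit combination reduces to kg·m²/s² = J)
2.190×10^-21 J × (1 eV / 1.602×10^-19 J) = 0.01367 eV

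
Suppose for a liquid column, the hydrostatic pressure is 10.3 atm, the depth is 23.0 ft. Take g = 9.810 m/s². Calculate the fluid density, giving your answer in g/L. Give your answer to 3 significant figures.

Rearranging P = ρ·g·h for ρ: ρ = P/(g·h).
P = 10.3 atm = 1.044×10^6 Pa; h = 23.0 ft = 7.010 m; g = 9.810 m/s².
ρ = 15175 kg/m³
Since 1 g/L = 1 kg/m³, 15175 g/L.

15200 g/L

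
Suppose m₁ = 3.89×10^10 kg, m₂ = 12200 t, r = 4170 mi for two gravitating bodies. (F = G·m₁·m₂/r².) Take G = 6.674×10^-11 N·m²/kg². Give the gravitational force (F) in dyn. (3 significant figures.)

0.0703 dyn

From Newton's law of gravitation: F = Gm₁m₂/r².
m₁ = 3.89×10^10 kg; m₂ = 12200 t = 1.220×10^7 kg; r = 4170 mi = 6.711×10^6 m; G = 6.674×10^-11 N·m²/kg².
F = 7.033×10^-7 N
7.033×10^-7 N × (1 dyn / 1.000×10^-5 N) = 0.07033 dyn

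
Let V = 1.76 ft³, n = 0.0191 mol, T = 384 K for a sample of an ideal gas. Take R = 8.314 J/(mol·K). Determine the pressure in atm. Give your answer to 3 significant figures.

P is given directly by: P = nRT/V.
V = 1.76 ft³ = 0.04984 m³; n = 0.0191 mol; T = 384 K; R = 8.314 J/(mol·K).
P = 1224 Pa
1224 Pa × (1 atm / 1.013×10^5 Pa) = 0.01208 atm

0.0121 atm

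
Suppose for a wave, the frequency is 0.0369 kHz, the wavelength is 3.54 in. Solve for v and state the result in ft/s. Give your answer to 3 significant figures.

v is given directly by: v = fλ.
f = 0.0369 kHz = 36.90 Hz; λ = 3.54 in = 0.08992 m.
v = 3.318 m/s
3.318 m/s × (1 ft/s / 0.3048 m/s) = 10.89 ft/s

10.9 ft/s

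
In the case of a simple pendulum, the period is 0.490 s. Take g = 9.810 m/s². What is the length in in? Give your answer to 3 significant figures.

Rearranging: L = g·(T/2π)².
T = 0.490 s; g = 9.810 m/s².
L = 0.05966 m
0.05966 m × (1 in / 0.02540 m) = 2.349 in

2.35 in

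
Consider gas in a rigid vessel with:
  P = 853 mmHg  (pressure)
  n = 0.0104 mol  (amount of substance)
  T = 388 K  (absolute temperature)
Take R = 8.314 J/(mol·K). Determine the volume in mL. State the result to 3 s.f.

Rearranging: V = nRT/P.
P = 853 mmHg = 1.137×10^5 Pa; n = 0.0104 mol; T = 388 K; R = 8.314 J/(mol·K).
V = 2.950×10^-4 m³
2.950×10^-4 m³ × (1 mL / 1.000×10^-6 m³) = 295.0 mL

295 mL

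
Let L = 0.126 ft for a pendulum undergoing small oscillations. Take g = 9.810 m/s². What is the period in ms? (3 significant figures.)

393 ms

T is given directly by: T = 2π√(L/g).
L = 0.126 ft = 0.03840 m; g = 9.810 m/s².
T = 0.3931 s
0.3931 s × (1 ms / 0.001000 s) = 393.1 ms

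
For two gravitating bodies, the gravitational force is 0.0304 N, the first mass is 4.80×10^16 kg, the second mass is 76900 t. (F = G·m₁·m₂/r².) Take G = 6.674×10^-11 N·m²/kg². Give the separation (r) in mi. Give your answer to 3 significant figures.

From Newton's law of gravitation: r = √(G·m₁m₂/F).
F = 0.0304 N; m₁ = 4.80×10^16 kg; m₂ = 76900 t = 7.690×10^7 kg; G = 6.674×10^-11 N·m²/kg².
r = 9.002×10^7 m
9.002×10^7 m × (1 mi / 1609 m) = 55936 mi

55900 mi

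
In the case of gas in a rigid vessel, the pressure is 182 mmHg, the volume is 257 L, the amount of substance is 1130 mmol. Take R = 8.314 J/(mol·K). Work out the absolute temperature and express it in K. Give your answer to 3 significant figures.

664 K

Rearranging: T = PV/(nR).
P = 182 mmHg = 24265 Pa; V = 257 L = 0.2570 m³; n = 1130 mmol = 1.130 mol; R = 8.314 J/(mol·K).
T = 663.8 K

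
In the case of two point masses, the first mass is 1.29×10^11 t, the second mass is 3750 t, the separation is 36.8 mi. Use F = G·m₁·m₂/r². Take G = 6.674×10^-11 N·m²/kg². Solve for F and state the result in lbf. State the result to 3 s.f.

From Newton's law of gravitation: F = Gm₁m₂/r².
m₁ = 1.29×10^11 t = 1.290×10^14 kg; m₂ = 3750 t = 3.750×10^6 kg; r = 36.8 mi = 59224 m; G = 6.674×10^-11 N·m²/kg².
F = 9.205 N
9.205 N × (1 lbf / 4.448 N) = 2.069 lbf

2.07 lbf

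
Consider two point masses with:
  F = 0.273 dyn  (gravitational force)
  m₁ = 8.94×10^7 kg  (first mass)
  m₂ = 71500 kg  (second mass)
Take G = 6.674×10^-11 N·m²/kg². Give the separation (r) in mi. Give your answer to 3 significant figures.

7.77 mi

From Newton's law of gravitation: r = √(G·m₁m₂/F).
F = 0.273 dyn = 2.730×10^-6 N; m₁ = 8.94×10^7 kg; m₂ = 71500 kg; G = 6.674×10^-11 N·m²/kg².
r = 12501 m
12501 m × (1 mi / 1609 m) = 7.768 mi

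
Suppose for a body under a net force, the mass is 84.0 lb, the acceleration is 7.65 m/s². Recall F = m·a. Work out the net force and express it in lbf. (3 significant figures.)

From Newton's second law: F = m·a.
m = 84.0 lb = 38.10 kg; a = 7.65 m/s².
F = 291.5 N  (the unit combination reduces to kg·m/s² = N)
291.5 N × (1 lbf / 4.448 N) = 65.53 lbf

65.5 lbf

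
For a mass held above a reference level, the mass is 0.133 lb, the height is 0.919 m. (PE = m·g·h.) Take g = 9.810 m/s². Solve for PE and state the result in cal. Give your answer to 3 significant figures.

Directly: PE = mgh.
m = 0.133 lb = 0.06033 kg; h = 0.919 m; g = 9.810 m/s².
PE = 0.5439 J  (the unit combination reduces to kg·m²/s² = J)
0.5439 J × (1 cal / 4.184 J) = 0.1300 cal

0.130 cal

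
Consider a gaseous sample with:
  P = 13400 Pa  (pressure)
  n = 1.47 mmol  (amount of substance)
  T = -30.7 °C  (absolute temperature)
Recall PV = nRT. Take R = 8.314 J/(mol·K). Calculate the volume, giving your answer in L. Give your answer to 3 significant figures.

Rearranging PV = nRT for V: V = nRT/P.
P = 13400 Pa; n = 1.47 mmol = 0.001470 mol; T = -30.7 °C = 242.4 K; R = 8.314 J/(mol·K).
V = 2.211×10^-4 m³
2.211×10^-4 m³ × (1 L / 0.001000 m³) = 0.2211 L

0.221 L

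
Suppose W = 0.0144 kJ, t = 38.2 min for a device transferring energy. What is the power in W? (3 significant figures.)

0.00628 W

Directly: P = W/t.
W = 0.0144 kJ = 14.40 J; t = 38.2 min = 2292 s.
P = 0.006283 W  (the unit combination reduces to kg·m²/s³ = W)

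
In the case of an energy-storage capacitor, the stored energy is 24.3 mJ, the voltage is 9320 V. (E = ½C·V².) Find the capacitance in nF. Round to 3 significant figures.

Rearranging: C = 2E/V².
E = 24.3 mJ = 0.02430 J; V = 9320 V.
C = 5.595×10^-10 F
5.595×10^-10 F × (1 nF / 1.000×10^-9 F) = 0.5595 nF

0.560 nF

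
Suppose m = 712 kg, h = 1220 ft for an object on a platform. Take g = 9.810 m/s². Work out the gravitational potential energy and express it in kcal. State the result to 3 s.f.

PE is given directly by: PE = mgh.
m = 712 kg; h = 1220 ft = 371.9 m; g = 9.810 m/s².
PE = 2.597×10^6 J
2.597×10^6 J × (1 kcal / 4184 J) = 620.8 kcal

621 kcal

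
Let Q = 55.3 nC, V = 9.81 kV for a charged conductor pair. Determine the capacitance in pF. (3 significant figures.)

5.64 pF

Directly: C = Q/V.
Q = 55.3 nC = 5.530×10^-8 C; V = 9.81 kV = 9810 V.
C = 5.637×10^-12 F
5.637×10^-12 F × (1 pF / 1.000×10^-12 F) = 5.637 pF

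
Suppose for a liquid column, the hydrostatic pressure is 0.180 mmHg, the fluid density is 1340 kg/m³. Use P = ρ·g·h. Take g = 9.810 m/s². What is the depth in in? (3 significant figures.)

0.0719 in

Solving P = ρ·g·h for h: h = P/(ρ·g).
P = 0.180 mmHg = 24.00 Pa; ρ = 1340 kg/m³; g = 9.810 m/s².
h = 0.001826 m
0.001826 m × (1 in / 0.02540 m) = 0.07187 in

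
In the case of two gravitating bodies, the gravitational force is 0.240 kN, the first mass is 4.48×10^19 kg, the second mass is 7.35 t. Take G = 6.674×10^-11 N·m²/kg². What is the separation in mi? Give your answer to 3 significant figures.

From Newton's law of gravitation: r = √(G·m₁m₂/F).
F = 0.240 kN = 240.0 N; m₁ = 4.48×10^19 kg; m₂ = 7.35 t = 7350 kg; G = 6.674×10^-11 N·m²/kg².
r = 3.026×10^5 m
3.026×10^5 m × (1 mi / 1609 m) = 188.0 mi

188 mi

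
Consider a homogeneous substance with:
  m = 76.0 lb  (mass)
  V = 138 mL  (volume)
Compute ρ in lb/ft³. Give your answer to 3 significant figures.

Directly: ρ = m/V.
m = 76.0 lb = 34.47 kg; V = 138 mL = 1.380×10^-4 m³.
ρ = 2.498×10^5 kg/m³
2.498×10^5 kg/m³ × (1 lb/ft³ / 16.02 kg/m³) = 15595 lb/ft³

15600 lb/ft³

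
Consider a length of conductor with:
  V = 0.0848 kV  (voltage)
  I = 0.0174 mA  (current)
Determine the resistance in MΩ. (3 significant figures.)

Solving V = I·R for R: R = V/I.
V = 0.0848 kV = 84.80 V; I = 0.0174 mA = 1.740×10^-5 A.
R = 4.874×10^6 Ω
4.874×10^6 Ω × (1 MΩ / 1.000×10^6 Ω) = 4.874 MΩ

4.87 MΩ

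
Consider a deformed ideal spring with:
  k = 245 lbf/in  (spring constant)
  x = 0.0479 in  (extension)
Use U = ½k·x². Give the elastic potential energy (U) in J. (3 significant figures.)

0.0318 J

U is given directly by: U = ½kx².
k = 245 lbf/in = 42906 N/m; x = 0.0479 in = 0.001217 m.
U = 0.03176 J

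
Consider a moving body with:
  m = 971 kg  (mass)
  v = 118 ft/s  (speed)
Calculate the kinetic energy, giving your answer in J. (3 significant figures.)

6.28×10^5 J

Directly: KE = ½mv².
m = 971 kg; v = 118 ft/s = 35.97 m/s.
KE = 6.280×10^5 J  (the unit combination reduces to kg·m²/s² = J)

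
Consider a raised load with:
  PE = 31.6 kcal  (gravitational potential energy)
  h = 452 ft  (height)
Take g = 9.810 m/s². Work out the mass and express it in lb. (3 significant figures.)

Rearranging: m = PE/(g·h).
PE = 31.6 kcal = 1.322×10^5 J; h = 452 ft = 137.8 m; g = 9.810 m/s².
m = 97.83 kg
97.83 kg × (1 lb / 0.4536 kg) = 215.7 lb

216 lb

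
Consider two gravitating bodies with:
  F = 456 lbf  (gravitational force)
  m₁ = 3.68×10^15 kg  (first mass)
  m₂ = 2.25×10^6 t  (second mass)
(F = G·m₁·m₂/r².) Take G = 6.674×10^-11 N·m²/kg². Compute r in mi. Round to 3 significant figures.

324 mi

From Newton's law of gravitation: r = √(G·m₁m₂/F).
F = 456 lbf = 2028 N; m₁ = 3.68×10^15 kg; m₂ = 2.25×10^6 t = 2.250×10^9 kg; G = 6.674×10^-11 N·m²/kg².
r = 5.220×10^5 m
5.220×10^5 m × (1 mi / 1609 m) = 324.3 mi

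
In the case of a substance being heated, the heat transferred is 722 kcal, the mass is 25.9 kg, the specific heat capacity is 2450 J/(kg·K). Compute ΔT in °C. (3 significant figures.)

47.6 °C

Rearranging Q = m·c·ΔT for ΔT: ΔT = Q/(m·c).
Q = 722 kcal = 3.021×10^6 J; m = 25.9 kg; c = 2450 J/(kg·K).
ΔT = 47.61 K
Since 1 °C = 1 K, 47.61 °C.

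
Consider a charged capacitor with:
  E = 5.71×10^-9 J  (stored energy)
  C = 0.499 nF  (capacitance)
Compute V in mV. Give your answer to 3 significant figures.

Rearranging: V = √(2E/C).
E = 5.71×10^-9 J; C = 0.499 nF = 4.990×10^-10 F.
V = 4.784 V
4.784 V × (1 mV / 0.001000 V) = 4784 mV

4780 mV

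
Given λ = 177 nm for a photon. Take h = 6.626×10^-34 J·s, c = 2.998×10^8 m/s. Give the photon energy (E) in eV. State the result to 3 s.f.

7.00 eV

E is given directly by: E = hc/λ.
λ = 177 nm = 1.770×10^-7 m; h = 6.626×10^-34 J·s; c = 2.998×10^8 m/s.
E = 1.122×10^-18 J  (the unit combination reduces to kg·m²/s² = J)
1.122×10^-18 J × (1 eV / 1.602×10^-19 J) = 7.005 eV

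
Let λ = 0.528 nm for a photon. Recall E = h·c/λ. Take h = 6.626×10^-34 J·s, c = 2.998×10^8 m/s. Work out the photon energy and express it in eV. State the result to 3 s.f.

E is given directly by: E = hc/λ.
λ = 0.528 nm = 5.280×10^-10 m; h = 6.626×10^-34 J·s; c = 2.998×10^8 m/s.
E = 3.762×10^-16 J  (the unit combination reduces to kg·m²/s² = J)
3.762×10^-16 J × (1 eV / 1.602×10^-19 J) = 2348 eV

2350 eV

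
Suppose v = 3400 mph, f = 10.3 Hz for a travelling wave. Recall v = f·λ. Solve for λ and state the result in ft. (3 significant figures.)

484 ft

Solving v = f·λ for λ: λ = v/f.
v = 3400 mph = 1520 m/s; f = 10.3 Hz.
λ = 147.6 m
147.6 m × (1 ft / 0.3048 m) = 484.1 ft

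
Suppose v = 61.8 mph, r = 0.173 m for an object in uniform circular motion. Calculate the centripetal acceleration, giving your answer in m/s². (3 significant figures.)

Directly: a = v²/r.
v = 61.8 mph = 27.63 m/s; r = 0.173 m.
a = 4412 m/s²

4410 m/s²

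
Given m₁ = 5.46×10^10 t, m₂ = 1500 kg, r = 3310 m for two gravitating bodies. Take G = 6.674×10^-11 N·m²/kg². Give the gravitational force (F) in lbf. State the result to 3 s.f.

From Newton's law of gravitation: F = Gm₁m₂/r².
m₁ = 5.46×10^10 t = 5.460×10^13 kg; m₂ = 1500 kg; r = 3310 m; G = 6.674×10^-11 N·m²/kg².
F = 0.4989 N  (the unit combination reduces to kg·m/s² = N)
0.4989 N × (1 lbf / 4.448 N) = 0.1122 lbf

0.112 lbf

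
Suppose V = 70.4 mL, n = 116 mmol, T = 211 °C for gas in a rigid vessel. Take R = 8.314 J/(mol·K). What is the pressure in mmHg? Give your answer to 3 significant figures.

49700 mmHg

P is given directly by: P = nRT/V.
V = 70.4 mL = 7.040×10^-5 m³; n = 116 mmol = 0.1160 mol; T = 211 °C = 484.1 K; R = 8.314 J/(mol·K).
P = 6.632×10^6 Pa  (the unit combination reduces to kg/(m·s²) = Pa)
6.632×10^6 Pa × (1 mmHg / 133.3 Pa) = 49748 mmHg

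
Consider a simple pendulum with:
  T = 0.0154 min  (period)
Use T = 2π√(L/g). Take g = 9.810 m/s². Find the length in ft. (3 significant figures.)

0.696 ft

Solving T = 2π√(L/g) for L: L = g·(T/2π)².
T = 0.0154 min = 0.9240 s; g = 9.810 m/s².
L = 0.2122 m
0.2122 m × (1 ft / 0.3048 m) = 0.6960 ft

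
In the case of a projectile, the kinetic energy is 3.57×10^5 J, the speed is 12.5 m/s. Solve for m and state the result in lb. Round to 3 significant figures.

10100 lb

Rearranging: m = 2·KE/v².
KE = 3.57×10^5 J; v = 12.5 m/s.
m = 4570 kg
4570 kg × (1 lb / 0.4536 kg) = 10074 lb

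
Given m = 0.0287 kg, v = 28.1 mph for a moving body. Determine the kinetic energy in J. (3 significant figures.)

2.26 J

Directly: KE = ½mv².
m = 0.0287 kg; v = 28.1 mph = 12.56 m/s.
KE = 2.264 J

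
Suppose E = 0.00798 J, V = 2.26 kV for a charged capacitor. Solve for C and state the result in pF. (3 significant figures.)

3120 pF

Solving E = ½C·V² for C: C = 2E/V².
E = 0.00798 J; V = 2.26 kV = 2260 V.
C = 3.125×10^-9 F
3.125×10^-9 F × (1 pF / 1.000×10^-12 F) = 3125 pF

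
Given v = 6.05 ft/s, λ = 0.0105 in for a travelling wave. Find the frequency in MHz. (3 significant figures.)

Rearranging v = f·λ for f: f = v/λ.
v = 6.05 ft/s = 1.844 m/s; λ = 0.0105 in = 2.667×10^-4 m.
f = 6914 Hz
6914 Hz × (1 MHz / 1.000×10^6 Hz) = 0.006914 MHz

0.00691 MHz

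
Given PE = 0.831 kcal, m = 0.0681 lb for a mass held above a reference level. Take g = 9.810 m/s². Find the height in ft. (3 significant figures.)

Rearranging PE = m·g·h for h: h = PE/(m·g).
PE = 0.831 kcal = 3477 J; m = 0.0681 lb = 0.03089 kg; g = 9.810 m/s².
h = 11474 m
11474 m × (1 ft / 0.3048 m) = 37644 ft

37600 ft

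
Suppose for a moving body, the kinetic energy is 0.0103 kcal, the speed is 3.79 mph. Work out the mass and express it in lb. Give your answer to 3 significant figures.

66.2 lb

Rearranging KE = ½mv² for m: m = 2·KE/v².
KE = 0.0103 kcal = 43.10 J; v = 3.79 mph = 1.694 m/s.
m = 30.03 kg
30.03 kg × (1 lb / 0.4536 kg) = 66.19 lb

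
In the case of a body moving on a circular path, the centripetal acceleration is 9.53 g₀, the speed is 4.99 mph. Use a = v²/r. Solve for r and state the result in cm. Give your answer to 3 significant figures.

Rearranging: r = v²/a.
a = 9.53 g₀ = 93.46 m/s²; v = 4.99 mph = 2.231 m/s.
r = 0.05325 m
0.05325 m × (1 cm / 0.01000 m) = 5.325 cm

5.32 cm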